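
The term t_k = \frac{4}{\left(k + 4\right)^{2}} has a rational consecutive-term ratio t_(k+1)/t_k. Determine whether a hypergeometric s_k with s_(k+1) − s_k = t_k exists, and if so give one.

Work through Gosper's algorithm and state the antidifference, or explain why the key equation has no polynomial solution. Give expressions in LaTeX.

not Gosper-summable; s_k does not exist

Ratio r(k) = (k + 4)**2/(k + 5)**2.
So A=k**2 + 8*k + 16 and B=k**2 + 10*k + 25, with C=1.
f must satisfy (k**2 + 8*k + 16)·f(k+1) − (k**2 + 8*k + 16)·f(k) = 1.
d = 0 from the (2,2,0) case.
Generic f = c0 gives residual -1; -1 = 0 cannot hold, so t_k is not Gosper-summable.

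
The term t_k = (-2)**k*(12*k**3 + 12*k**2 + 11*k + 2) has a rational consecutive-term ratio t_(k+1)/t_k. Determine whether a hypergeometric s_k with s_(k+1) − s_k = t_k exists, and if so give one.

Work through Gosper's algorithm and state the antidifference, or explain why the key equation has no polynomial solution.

s_k = (-2)**k*k*(-4*k**2 + 4*k - 1)

t_(k+1)/t_k = 2*(-12*k**3 - 48*k**2 - 71*k - 37)/(12*k**3 + 12*k**2 + 11*k + 2).
Normal form (A,B,C) = (-2, 1, k**3 + k**2 + 11*k/12 + 1/6).
Set up (-2)·f(k+1) − (1)·f(k) − (k**3 + k**2 + 11*k/12 + 1/6) = 0.
Bound: deg f ≤ 3.
Match coefficients ⇒ f(k) = -k*(2*k - 1)**2/12.
Get s_k = R·t_k = (-2)**k*k*(-4*k**2 + 4*k - 1) with R(k) = B(k−1)f(k)/C(k) = -k*(2*k - 1)**2/(12*k**3 + 12*k**2 + 11*k + 2).
Δs = (-2)**k*(12*k**3 + 12*k**2 + 11*k + 2), as required.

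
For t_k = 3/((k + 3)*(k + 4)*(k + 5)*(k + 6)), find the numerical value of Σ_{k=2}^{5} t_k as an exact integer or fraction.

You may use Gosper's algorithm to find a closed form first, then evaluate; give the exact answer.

Σ = 13/3465

r(k) = (k + 3)/(k + 7) after simplifying.
A = k + 3, B = k + 7, C = 1.
f must satisfy (k + 3)·f(k+1) − (k + 6)·f(k) = 1.
Degrees (1,1,0) ⇒ d ≤ 3.
Solve for f: f(k) = k*(k**2 + 12*k + 47)/180 (degree 3 ≤ 3).
R(k) = B(k−1)·f(k)/C(k) = k*(k + 6)*(k**2 + 12*k + 47)/180; s_k = R·t_k = k*(k**2 + 12*k + 47)/(60*(k + 3)*(k + 4)*(k + 5)).
Check: Δs_k = 3/(k**4 + 18*k**3 + 119*k**2 + 342*k + 360). ✓
Σ_(k=2)^(5) t_k = s_(6) − s_(2) = 31/1980 − (1/84) = 13/3465.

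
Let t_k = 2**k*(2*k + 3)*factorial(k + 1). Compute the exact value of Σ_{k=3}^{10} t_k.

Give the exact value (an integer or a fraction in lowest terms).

Σ = 980995276608

The ratio is 2*(k + 2)*(2*k + 5)/(2*k + 3).
Take A(k)=2*k + 4, B(k)=1, C(k)=k + 3/2.
Need (2*k + 4)·f(k+1) − (1)·f(k) = k + 3/2.
Bound: deg f ≤ 0.
Solve for f: f(k) = 1/2 (degree 0 ≤ 0).
Then R = B(k−1)f/C = 1/(2*k + 3), so s_k = R(k)·t_k = 2**k*factorial(k + 1).
Δs = 2**k*(2*k + 3)*factorial(k + 1), as required.
Telescoping: Σ = s_(11) − s_(3) = 980995276800 − (192) = 980995276608.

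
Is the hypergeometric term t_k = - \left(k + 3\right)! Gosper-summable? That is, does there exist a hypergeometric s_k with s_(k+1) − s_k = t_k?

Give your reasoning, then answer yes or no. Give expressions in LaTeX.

No — negative degree bound, so no certificate f.

Compute t_(k+1)/t_k: get k + 4.
A = k + 4, B = 1, C = 1.
Solve (k + 4)·f(k+1) − (1)·f(k) = 1.
deg f ≤ -1 (via 1,0,0).
d = -1 < 0 ⇒ no nonzero polynomial f; not summable.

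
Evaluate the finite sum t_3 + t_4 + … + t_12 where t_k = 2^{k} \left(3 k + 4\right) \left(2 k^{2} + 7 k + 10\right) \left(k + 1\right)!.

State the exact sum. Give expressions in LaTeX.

Σ = 402074648130346944

Ratio r(k) = 2*(6*k**4 + 59*k**3 + 228*k**2 + 401*k + 266)/(6*k**3 + 29*k**2 + 58*k + 40).
Gosper form: A/B · C(k+1)/C(k) with A=2*k + 4, B=1, C=k**3 + 29*k**2/6 + 29*k/3 + 20/3.
f must satisfy (2*k + 4)·f(k+1) − (1)·f(k) = k**3 + 29*k**2/6 + 29*k/3 + 20/3.
d = 2 from the (1,0,3) case.
Coefficient equations give f(k) = (3*k**2 + 4*k + 4)/6.
Get s_k = R·t_k = 2**k*(3*k**2 + 4*k + 4)*factorial(k + 1) with R(k) = B(k−1)f(k)/C(k) = (3*k**2 + 4*k + 4)/((3*k + 4)*(2*k**2 + 7*k + 10)).
Verify: 2**k*(3*k + 4)*(2*k**2 + 7*k + 10)*factorial(k + 1) matches t_k.
Evaluate s at k=13 and k=3: 402074648130355200 and 8256; difference 402074648130346944.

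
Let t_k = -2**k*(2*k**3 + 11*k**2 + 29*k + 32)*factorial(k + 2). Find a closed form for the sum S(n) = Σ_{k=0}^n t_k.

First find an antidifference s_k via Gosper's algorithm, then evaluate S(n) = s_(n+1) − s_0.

r(k) = 2*(2*k**4 + 23*k**3 + 108*k**2 + 245*k + 222)/(2*k**3 + 11*k**2 + 29*k + 32) after simplifying.
Gosper form: A/B · C(k+1)/C(k) with A=2*k + 6, B=1, C=k**3 + 11*k**2/2 + 29*k/2 + 16.
Solve (2*k + 6)·f(k+1) − (1)·f(k) = k**3 + 11*k**2/2 + 29*k/2 + 16.
Degrees (1,0,3) ⇒ d ≤ 2.
Solve for f: f(k) = (k**2 + k + 4)/2 (degree 2 ≤ 2).
Certificate R = B(k−1)f/C = (k**2 + k + 4)/(2*k**3 + 11*k**2 + 29*k + 32) gives s_k = -2**k*(k**2 + k + 4)*factorial(k + 2).
s_(k+1) − s_k = -2**k*(2*k**3 + 11*k**2 + 29*k + 32)*factorial(k + 2) = t_k.
s_(n+1) = -2**(n + 1)*(n**2 + 3*n + 6)*factorial(n + 3) and s_(0) = -8, so S(n) = -2*2**n*n**2*factorial(n + 3) - 6*2**n*n*factorial(n + 3) - 12*2**n*factorial(n + 3) + 8.

S(n) = -2*2**n*n**2*factorial(n + 3) - 6*2**n*n*factorial(n + 3) - 12*2**n*factorial(n + 3) + 8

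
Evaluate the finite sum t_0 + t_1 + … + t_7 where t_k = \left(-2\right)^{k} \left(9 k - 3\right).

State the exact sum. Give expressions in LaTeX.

Σ = -5379

t_(k+1)/t_k = 2*(-3*k - 2)/(3*k - 1).
So A=-2 and B=1, with C=k - 1/3.
Set up (-2)·f(k+1) − (1)·f(k) − (k - 1/3) = 0.
deg f ≤ 1 (via 0,0,1).
Match coefficients ⇒ f(k) = -(k - 1)/3.
So s_k = (B(k−1)f/C)·t_k = (-(k - 1)/(3*k - 1))·t_k = 3*(-2)**k*(1 - k).
s_(k+1) − s_k = (-2)**k*(9*k - 3) = t_k.
Telescoping: Σ = s_(8) − s_(0) = -5376 − (3) = -5379.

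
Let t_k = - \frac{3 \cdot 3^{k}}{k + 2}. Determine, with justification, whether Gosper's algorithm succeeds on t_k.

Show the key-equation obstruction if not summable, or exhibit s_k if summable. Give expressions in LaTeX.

Ratio r(k) = 3*(k + 2)/(k + 3).
A = 3*k + 6, B = k + 3, C = 1.
Solve (3*k + 6)·f(k+1) − (k + 2)·f(k) = 1.
d = -1 from the (1,1,0) case.
d = -1 < 0 ⇒ no nonzero polynomial f; not summable.

No — negative degree bound, so no certificate f.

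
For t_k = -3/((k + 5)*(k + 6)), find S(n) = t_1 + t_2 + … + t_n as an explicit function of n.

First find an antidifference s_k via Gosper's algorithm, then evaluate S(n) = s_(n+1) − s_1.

t_(k+1)/t_k = (k + 5)/(k + 7).
Normal form (A,B,C) = (k + 5, k + 7, 1).
Solve (k + 5)·f(k+1) − (k + 6)·f(k) = 1.
d = 1 from the (1,1,0) case.
Solve for f: f(k) = k/5 (degree 1 ≤ 1).
Then R = B(k−1)f/C = k*(k + 6)/5, so s_k = R(k)·t_k = -3*k/(5*k + 25).
Δs = -3/(k**2 + 11*k + 30), as required.
Telescope: S(n) = s_(n+1) − s_(1) = 3*(-n - 1)/(5*(n + 6)) − (-1/10) = -n/(2*n + 12).

S(n) = -n/(2*n + 12)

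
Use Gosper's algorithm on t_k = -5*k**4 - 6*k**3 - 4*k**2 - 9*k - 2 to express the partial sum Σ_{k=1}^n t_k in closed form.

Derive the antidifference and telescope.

r(k) = (5*k**4 + 26*k**3 + 52*k**2 + 55*k + 26)/(5*k**4 + 6*k**3 + 4*k**2 + 9*k + 2) after simplifying.
Normal form (A,B,C) = (1, 1, k**4 + 6*k**3/5 + 4*k**2/5 + 9*k/5 + 2/5).
Solve (1)·f(k+1) − (1)·f(k) = k**4 + 6*k**3/5 + 4*k**2/5 + 9*k/5 + 2/5.
Bound: deg f ≤ 5.
Solve for f: f(k) = k*(k**4 - k**3 + 4*k - 2)/5 (degree 5 ≤ 5).
Then R = B(k−1)f/C = k*(k**4 - k**3 + 4*k - 2)/(5*k**4 + 6*k**3 + 4*k**2 + 9*k + 2), so s_k = R(k)·t_k = k*(-k**4 + k**3 - 4*k + 2).
Δs = -5*k**4 - 6*k**3 - 4*k**2 - 9*k - 2, as required.
s_(n+1) = -n**5 - 4*n**4 - 6*n**3 - 8*n**2 - 7*n - 2 and s_(1) = -2, so S(n) = n*(-n**4 - 4*n**3 - 6*n**2 - 8*n - 7).

S(n) = n*(-n**4 - 4*n**3 - 6*n**2 - 8*n - 7)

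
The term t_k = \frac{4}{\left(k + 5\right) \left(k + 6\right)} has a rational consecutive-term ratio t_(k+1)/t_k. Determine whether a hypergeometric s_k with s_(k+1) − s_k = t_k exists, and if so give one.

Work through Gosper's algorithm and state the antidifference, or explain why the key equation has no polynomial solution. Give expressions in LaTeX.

s_k = \frac{4 k}{5 \left(k + 5\right)}

Compute t_(k+1)/t_k: get (k + 5)/(k + 7).
Gosper form: A/B · C(k+1)/C(k) with A=k + 5, B=k + 7, C=1.
f must satisfy (k + 5)·f(k+1) − (k + 6)·f(k) = 1.
Bound: deg f ≤ 1.
Solving with deg f ≤ 1: f(k) = k/5.
Get s_k = R·t_k = 4*k/(5*(k + 5)) with R(k) = B(k−1)f(k)/C(k) = k*(k + 6)/5.
Check: Δs_k = 4/(k**2 + 11*k + 30). ✓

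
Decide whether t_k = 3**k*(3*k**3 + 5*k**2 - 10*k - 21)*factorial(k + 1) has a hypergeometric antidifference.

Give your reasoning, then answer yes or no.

The ratio is 3*(3*k**4 + 20*k**3 + 37*k**2 - 5*k - 46)/(3*k**3 + 5*k**2 - 10*k - 21).
Normal form (A,B,C) = (3*k + 6, 1, k**3 + 5*k**2/3 - 10*k/3 - 7).
Key eq: (3*k + 6)·f(k+1) = (1)·f(k) + (k**3 + 5*k**2/3 - 10*k/3 - 7).
deg f ≤ 2 (via 1,0,3).
Solving with deg f ≤ 2: f(k) = (k - 3)*(k + 1)/3.
Get s_k = R·t_k = 3**k*(k - 3)*(k + 1)*factorial(k + 1) with R(k) = B(k−1)f(k)/C(k) = (k - 3)*(k + 1)/(3*k**3 + 5*k**2 - 10*k - 21).
Check: Δs_k = 3**k*(3*k**3 + 5*k**2 - 10*k - 21)*factorial(k + 1). ✓

Yes. s_k = 3**k*(k - 3)*(k + 1)*factorial(k + 1).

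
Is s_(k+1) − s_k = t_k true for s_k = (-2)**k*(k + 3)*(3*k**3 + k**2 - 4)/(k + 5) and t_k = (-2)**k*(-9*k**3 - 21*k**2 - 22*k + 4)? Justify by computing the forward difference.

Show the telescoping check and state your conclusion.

Invalid: residual (-2)**(k + 1)*(-9*k**4 - 69*k**3 - 128*k**2 - 106*k + 24)/(k**2 + 11*k + 30) ≠ 0.

s_(k+1) = (-2)**(k + 1)*(k + 4)*(3*(k + 1)**3 + (k + 1)**2 - 4)/(k + 6)
s_(k+1) − s_k = (-2)**k*(-9*k**5 - 102*k**4 - 385*k**3 - 612*k**2 - 404*k + 72)/(k**2 + 11*k + 30)
(s_(k+1) − s_k) − t_k = (-2)**(k + 1)*(-9*k**4 - 69*k**3 - 128*k**2 - 106*k + 24)/(k**2 + 11*k + 30)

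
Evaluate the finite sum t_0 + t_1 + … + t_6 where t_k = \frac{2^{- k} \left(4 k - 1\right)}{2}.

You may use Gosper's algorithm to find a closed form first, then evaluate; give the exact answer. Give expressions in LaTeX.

r(k) = (4*k + 3)/(2*(4*k - 1)) after simplifying.
Gosper form: A/B · C(k+1)/C(k) with A=1/2, B=1, C=k - 1/4.
Solve (1/2)·f(k+1) − (1)·f(k) = k - 1/4.
From deg A=0, deg B=0, deg C=1: d=1.
Solving with deg f ≤ 1: f(k) = -(4*k + 3)/2.
Certificate R = B(k−1)f/C = -2*(4*k + 3)/(4*k - 1) gives s_k = (-4*k - 3)/2**k.
Δs = (4*k - 1)/(2*2**k), as required.
Evaluate s at k=7 and k=0: -31/128 and -3; difference 353/128.

Σ = 353/128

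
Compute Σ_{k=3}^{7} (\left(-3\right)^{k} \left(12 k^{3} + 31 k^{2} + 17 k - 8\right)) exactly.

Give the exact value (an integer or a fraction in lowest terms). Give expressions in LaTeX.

Σ = -10276578

r(k) = 3*(-12*k**3 - 67*k**2 - 115*k - 52)/(12*k**3 + 31*k**2 + 17*k - 8) after simplifying.
Normal form (A,B,C) = (-3, 1, k**3 + 31*k**2/12 + 17*k/12 - 2/3).
Need (-3)·f(k+1) − (1)·f(k) = k**3 + 31*k**2/12 + 17*k/12 - 2/3.
Bound: deg f ≤ 3.
Match coefficients ⇒ f(k) = -(k + 1)*(3*k**2 - 2*k - 2)/12.
Certificate R = B(k−1)f/C = -(k + 1)*(3*k**2 - 2*k - 2)/(12*k**3 + 31*k**2 + 17*k - 8) gives s_k = (-3)**k*(-3*k**3 - k**2 + 4*k + 2).
Δs = (-3)**k*(12*k**3 + 31*k**2 + 17*k - 8), as required.
Σ_(k=3)^(7) t_k = s_(8) − s_(3) = -10274526 − (2052) = -10276578.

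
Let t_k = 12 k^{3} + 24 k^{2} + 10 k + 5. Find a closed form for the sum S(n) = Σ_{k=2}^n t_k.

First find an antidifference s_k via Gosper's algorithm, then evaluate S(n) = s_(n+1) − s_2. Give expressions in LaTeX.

Compute t_(k+1)/t_k: get (12*k**3 + 60*k**2 + 94*k + 51)/(12*k**3 + 24*k**2 + 10*k + 5).
Normal form (A,B,C) = (1, 1, k**3 + 2*k**2 + 5*k/6 + 5/12).
Need (1)·f(k+1) − (1)·f(k) = k**3 + 2*k**2 + 5*k/6 + 5/12.
deg f ≤ 4 (via 0,0,3).
Match coefficients ⇒ f(k) = k*(3*k**3 + 2*k**2 - 4*k + 4)/12.
Certificate R = B(k−1)f/C = k*(3*k**3 + 2*k**2 - 4*k + 4)/(12*k**3 + 24*k**2 + 10*k + 5) gives s_k = k*(3*k**3 + 2*k**2 - 4*k + 4).
Check: Δs_k = 12*k**3 + 24*k**2 + 10*k + 5. ✓
s_(n+1) = 3*n**4 + 14*n**3 + 20*n**2 + 14*n + 5 and s_(2) = 56, so S(n) = 3*n**4 + 14*n**3 + 20*n**2 + 14*n - 51.

S(n) = 3 n^{4} + 14 n^{3} + 20 n^{2} + 14 n - 51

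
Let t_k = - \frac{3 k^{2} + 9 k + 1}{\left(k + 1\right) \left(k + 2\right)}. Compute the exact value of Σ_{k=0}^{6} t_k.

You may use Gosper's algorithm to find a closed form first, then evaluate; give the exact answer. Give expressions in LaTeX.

Σ = -133/8

Compute t_(k+1)/t_k: get (k + 1)*(9*k + 3*(k + 1)**2 + 10)/((k + 3)*(3*k**2 + 9*k + 1)).
Factor: A=k + 1; B=k + 3; C=k**2 + 3*k + 1/3.
Need (k + 1)·f(k+1) − (k + 2)·f(k) = k**2 + 3*k + 1/3.
deg f ≤ 2 (via 1,1,2).
Solve for f: f(k) = k*(3*k - 2)/3 (degree 2 ≤ 2).
Then R = B(k−1)f/C = k*(k + 2)*(3*k - 2)/(3*k**2 + 9*k + 1), so s_k = R(k)·t_k = k*(2 - 3*k)/(k + 1).
s_(k+1) − s_k = (-3*k**2 - 9*k - 1)/(k**2 + 3*k + 2) = t_k.
Telescoping: Σ = s_(7) − s_(0) = -133/8 − (0) = -133/8.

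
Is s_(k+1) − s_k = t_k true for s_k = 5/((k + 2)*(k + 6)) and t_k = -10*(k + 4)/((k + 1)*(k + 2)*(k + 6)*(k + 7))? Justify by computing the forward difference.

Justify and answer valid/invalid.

s_(k+1) = 5/((k + 3)*(k + 7))
s_(k+1) − s_k = 5*(-2*k - 9)/(k**4 + 18*k**3 + 113*k**2 + 288*k + 252)
(s_(k+1) − s_k) − t_k = 15*(k + 5)/(k**5 + 19*k**4 + 131*k**3 + 401*k**2 + 540*k + 252)

Invalid: residual 15*(k + 5)/(k**5 + 19*k**4 + 131*k**3 + 401*k**2 + 540*k + 252) ≠ 0.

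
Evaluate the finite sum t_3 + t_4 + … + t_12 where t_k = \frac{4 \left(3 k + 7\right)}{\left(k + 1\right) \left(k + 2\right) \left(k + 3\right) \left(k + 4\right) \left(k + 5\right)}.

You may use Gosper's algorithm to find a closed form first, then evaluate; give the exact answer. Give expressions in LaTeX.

The ratio is (k + 1)*(3*k + 10)/((k + 6)*(3*k + 7)).
A = k + 1, B = k + 6, C = k + 7/3.
Set up (k + 1)·f(k+1) − (k + 5)·f(k) − (k + 7/3) = 0.
From deg A=1, deg B=1, deg C=1: d=4.
Solve for f: f(k) = k*(k + 2)*(k**2 + 8*k + 19)/36 (degree 4 ≤ 4).
Certificate R = B(k−1)f/C = k*(k + 2)*(k + 5)*(k**2 + 8*k + 19)/(12*(3*k + 7)) gives s_k = k*(k**2 + 8*k + 19)/(3*(k**3 + 8*k**2 + 19*k + 12)).
Δs = 4*(3*k + 7)/(k**5 + 15*k**4 + 85*k**3 + 225*k**2 + 274*k + 120), as required.
Evaluate s at k=13 and k=3: 949/2856 and 13/42; difference 65/2856.

Σ = 65/2856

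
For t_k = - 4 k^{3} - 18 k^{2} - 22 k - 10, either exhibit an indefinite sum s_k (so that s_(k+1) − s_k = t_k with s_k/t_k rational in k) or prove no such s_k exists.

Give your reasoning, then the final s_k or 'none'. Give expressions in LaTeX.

s_k = k \left(- k^{3} - 4 k^{2} - 3 k - 2\right)

Compute t_(k+1)/t_k: get (2*k**3 + 15*k**2 + 35*k + 27)/(2*k**3 + 9*k**2 + 11*k + 5).
Take A(k)=1, B(k)=1, C(k)=k**3 + 9*k**2/2 + 11*k/2 + 5/2.
Need (1)·f(k+1) − (1)·f(k) = k**3 + 9*k**2/2 + 11*k/2 + 5/2.
Degrees (0,0,3) ⇒ d ≤ 4.
Solving with deg f ≤ 4: f(k) = k*(k**3 + 4*k**2 + 3*k + 2)/4.
Then R = B(k−1)f/C = k*(k**3 + 4*k**2 + 3*k + 2)/(2*(2*k**3 + 9*k**2 + 11*k + 5)), so s_k = R(k)·t_k = k*(-k**3 - 4*k**2 - 3*k - 2).
Δs = -4*k**3 - 18*k**2 - 22*k - 10, as required.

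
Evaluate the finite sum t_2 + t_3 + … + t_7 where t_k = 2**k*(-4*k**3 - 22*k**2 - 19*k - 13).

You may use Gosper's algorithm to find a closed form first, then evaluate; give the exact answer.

t_(k+1)/t_k = 2*(4*k**3 + 34*k**2 + 75*k + 58)/(4*k**3 + 22*k**2 + 19*k + 13).
Gosper form: A/B · C(k+1)/C(k) with A=2, B=1, C=k**3 + 11*k**2/2 + 19*k/4 + 13/4.
Solve (2)·f(k+1) − (1)·f(k) = k**3 + 11*k**2/2 + 19*k/4 + 13/4.
Degrees (0,0,3) ⇒ d ≤ 3.
Solve for f: f(k) = (4*k**3 - 2*k**2 + 3*k + 3)/4 (degree 3 ≤ 3).
R(k) = B(k−1)·f(k)/C(k) = (4*k**3 - 2*k**2 + 3*k + 3)/(4*k**3 + 22*k**2 + 19*k + 13); s_k = R·t_k = 2**k*(-4*k**3 + 2*k**2 - 3*k - 3).
Verify: 2**k*(-4*k**3 - 22*k**2 - 19*k - 13) matches t_k.
Evaluate s at k=8 and k=2: -498432 and -132; difference -498300.

Σ = -498300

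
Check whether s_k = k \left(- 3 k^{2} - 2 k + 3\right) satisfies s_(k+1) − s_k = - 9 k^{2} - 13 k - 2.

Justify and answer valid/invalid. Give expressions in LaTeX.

s_(k+1) = -(k + 1)*(2*k + 3*(k + 1)**2 - 1)
s_(k+1) − s_k = -9*k**2 - 13*k - 2
(s_(k+1) − s_k) − t_k = 0

Valid — Δs_k = t_k.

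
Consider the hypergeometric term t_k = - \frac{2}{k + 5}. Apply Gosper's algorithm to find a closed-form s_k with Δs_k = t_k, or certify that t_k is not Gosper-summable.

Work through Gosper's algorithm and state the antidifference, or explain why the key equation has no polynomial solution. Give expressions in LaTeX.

The ratio is (k + 5)/(k + 6).
Factor: A=k + 5; B=k + 6; C=1.
f must satisfy (k + 5)·f(k+1) − (k + 5)·f(k) = 1.
Bound: deg f ≤ 0.
Put f(k) = c0: A·f(k+1) − B(k−1)·f(k) − C = -1; need -1 = 0 — inconsistent ⇒ no f, not summable.

no hypergeometric antidifference exists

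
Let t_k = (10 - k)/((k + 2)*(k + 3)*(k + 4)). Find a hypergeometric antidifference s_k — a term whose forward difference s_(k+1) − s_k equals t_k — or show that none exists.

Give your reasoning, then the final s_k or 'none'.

Compute t_(k+1)/t_k: get (k - 9)*(k + 2)/((k - 10)*(k + 5)).
Gosper form: A/B · C(k+1)/C(k) with A=k + 2, B=k + 5, C=k - 10.
f must satisfy (k + 2)·f(k+1) − (k + 4)·f(k) = k - 10.
d = 2 from the (1,1,1) case.
Match coefficients ⇒ f(k) = -k*(2*k + 13)/3.
So s_k = (B(k−1)f/C)·t_k = (-k*(k + 4)*(2*k + 13)/(3*(k - 10)))·t_k = k*(2*k + 13)/(3*(k + 2)*(k + 3)).
Δs = (10 - k)/(k**3 + 9*k**2 + 26*k + 24), as required.

s_k = k*(2*k + 13)/(3*(k + 2)*(k + 3))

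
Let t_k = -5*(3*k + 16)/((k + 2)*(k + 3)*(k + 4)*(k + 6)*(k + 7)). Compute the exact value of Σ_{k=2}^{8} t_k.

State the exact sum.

Step 1: r(k) = (k + 2)*(k + 6)*(3*k + 19)/((k + 5)*(k + 8)*(3*k + 16)).
Normal form (A,B,C) = (k + 2, k + 8, k**2 + 31*k/3 + 80/3).
Set up (k + 2)·f(k+1) − (k + 7)·f(k) − (k**2 + 31*k/3 + 80/3) = 0.
d = 5 from the (1,1,2) case.
Solving with deg f ≤ 5: f(k) = k*(k + 4)*(k + 5)*(k**2 + 11*k + 36)/108.
Certificate R = B(k−1)f/C = k*(k + 4)*(k + 7)*(k**2 + 11*k + 36)/(36*(3*k + 16)) gives s_k = 5*k*(-k**2 - 11*k - 36)/(36*(k**3 + 11*k**2 + 36*k + 36)).
Check: Δs_k = 5*(-3*k - 16)/(k**5 + 22*k**4 + 185*k**3 + 740*k**2 + 1404*k + 1008). ✓
Sum = s_(9) − s_(2); s_(9) = -3/22, s_(2) = -31/288 ⇒ -91/3168.

Σ = -91/3168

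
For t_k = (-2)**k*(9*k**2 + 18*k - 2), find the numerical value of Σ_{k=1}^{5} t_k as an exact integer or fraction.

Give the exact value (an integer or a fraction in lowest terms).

Ratio r(k) = 2*(-9*k**2 - 36*k - 25)/(9*k**2 + 18*k - 2).
Gosper form: A/B · C(k+1)/C(k) with A=-2, B=1, C=k**2 + 2*k - 2/9.
f must satisfy (-2)·f(k+1) − (1)·f(k) = k**2 + 2*k - 2/9.
From deg A=0, deg B=0, deg C=2: d=2.
Solve for f: f(k) = -(3*k**2 + 2*k - 4)/9 (degree 2 ≤ 2).
Certificate R = B(k−1)f/C = -(3*k**2 + 2*k - 4)/(9*k**2 + 18*k - 2) gives s_k = (-2)**k*(-3*k**2 - 2*k + 4).
Verify: (-2)**k*(9*k**2 + 18*k - 2) matches t_k.
Σ_(k=1)^(5) t_k = s_(6) − s_(1) = -7424 − (2) = -7426.

Σ = -7426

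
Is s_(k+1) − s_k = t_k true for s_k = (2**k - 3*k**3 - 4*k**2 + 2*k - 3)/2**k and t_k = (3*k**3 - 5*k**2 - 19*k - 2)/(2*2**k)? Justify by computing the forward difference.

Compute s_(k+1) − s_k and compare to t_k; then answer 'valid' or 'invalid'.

Valid: the claim telescopes to t_k.

s_(k+1) = (2*2**k - 3*k**3 - 13*k**2 - 15*k - 8)/(2*2**k)
s_(k+1) − s_k = (3*k**3 - 5*k**2 - 19*k - 2)/(2*2**k)
(s_(k+1) − s_k) − t_k = 0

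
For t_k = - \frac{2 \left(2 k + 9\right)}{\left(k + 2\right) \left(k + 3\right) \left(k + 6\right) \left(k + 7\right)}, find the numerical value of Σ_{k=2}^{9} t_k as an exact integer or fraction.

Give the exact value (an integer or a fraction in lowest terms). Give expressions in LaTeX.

Step 1: r(k) = (k + 2)*(k + 6)*(2*k + 11)/((k + 4)*(k + 8)*(2*k + 9)).
Normal form (A,B,C) = (k + 2, k + 8, k**3 + 27*k**2/2 + 121*k/2 + 90).
Solve (k + 2)·f(k+1) − (k + 7)·f(k) = k**3 + 27*k**2/2 + 121*k/2 + 90.
Degrees (1,1,3) ⇒ d ≤ 5.
Match coefficients ⇒ f(k) = k*(k + 3)*(k + 4)*(k + 5)*(k + 8)/24.
R(k) = B(k−1)·f(k)/C(k) = k*(k + 3)*(k + 7)*(k + 8)/(12*(2*k + 9)); s_k = R·t_k = k*(-k - 8)/(6*(k**2 + 8*k + 12)).
Verify: 2*(-2*k - 9)/(k**4 + 18*k**3 + 113*k**2 + 288*k + 252) matches t_k.
Sum = s_(10) − s_(2); s_(10) = -5/32, s_(2) = -5/48 ⇒ -5/96.

Σ = -5/96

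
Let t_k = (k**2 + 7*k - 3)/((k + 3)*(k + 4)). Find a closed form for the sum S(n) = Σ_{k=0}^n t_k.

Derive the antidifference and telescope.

r(k) = (k + 3)*(7*k + (k + 1)**2 + 4)/((k + 5)*(k**2 + 7*k - 3)) after simplifying.
So A=k + 3 and B=k + 5, with C=k**2 + 7*k - 3.
f must satisfy (k + 3)·f(k+1) − (k + 4)·f(k) = k**2 + 7*k - 3.
From deg A=1, deg B=1, deg C=2: d=2.
Match coefficients ⇒ f(k) = k*(k - 2).
So s_k = (B(k−1)f/C)·t_k = (k*(k - 2)*(k + 4)/(k**2 + 7*k - 3))·t_k = k*(k - 2)/(k + 3).
s_(k+1) − s_k = (k**2 + 7*k - 3)/(k**2 + 7*k + 12) = t_k.
Telescope: S(n) = s_(n+1) − s_(0) = (n**2 - 1)/(n + 4) − (0) = (n**2 - 1)/(n + 4).

S(n) = (n**2 - 1)/(n + 4)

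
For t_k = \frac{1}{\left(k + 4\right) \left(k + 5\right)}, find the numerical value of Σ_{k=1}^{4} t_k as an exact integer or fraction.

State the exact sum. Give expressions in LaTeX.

t_(k+1)/t_k = (k + 4)/(k + 6).
Gosper form: A/B · C(k+1)/C(k) with A=k + 4, B=k + 6, C=1.
Need (k + 4)·f(k+1) − (k + 5)·f(k) = 1.
Degrees (1,1,0) ⇒ d ≤ 1.
A polynomial solution: f(k) = k/4.
Then R = B(k−1)f/C = k*(k + 5)/4, so s_k = R(k)·t_k = k/(4*(k + 4)).
Check: Δs_k = 1/(k**2 + 9*k + 20). ✓
Σ_(k=1)^(4) t_k = s_(5) − s_(1) = 5/36 − (1/20) = 4/45.

Σ = 4/45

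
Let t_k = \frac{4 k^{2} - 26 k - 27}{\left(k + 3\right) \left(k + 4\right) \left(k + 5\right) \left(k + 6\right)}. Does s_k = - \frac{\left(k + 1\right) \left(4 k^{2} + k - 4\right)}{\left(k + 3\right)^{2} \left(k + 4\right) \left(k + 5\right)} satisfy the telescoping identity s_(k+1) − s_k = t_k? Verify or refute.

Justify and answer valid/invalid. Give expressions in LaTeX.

Invalid: residual \frac{2 \left(- 8 k^{3} - 11 k^{2} + 103 k + 105\right)}{k^{6} + 25 k^{5} + 257 k^{4} + 1391 k^{3} + 4182 k^{2} + 6624 k + 4320} ≠ 0.

s_(k+1) = -(k + 2)*(k + 4*(k + 1)**2 - 3)/((k + 4)**2*(k + 5)*(k + 6))
s_(k+1) − s_k = (4*k**4 - 14*k**3 - 183*k**2 - 295*k - 114)/(k**6 + 25*k**5 + 257*k**4 + 1391*k**3 + 4182*k**2 + 6624*k + 4320)
(s_(k+1) − s_k) − t_k = 2*(-8*k**3 - 11*k**2 + 103*k + 105)/(k**6 + 25*k**5 + 257*k**4 + 1391*k**3 + 4182*k**2 + 6624*k + 4320)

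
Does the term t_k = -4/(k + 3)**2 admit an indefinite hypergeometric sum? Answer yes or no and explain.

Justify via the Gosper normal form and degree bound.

r(k) = (k + 3)**2/(k + 4)**2 after simplifying.
Factor: A=k**2 + 6*k + 9; B=k**2 + 8*k + 16; C=1.
Set up (k**2 + 6*k + 9)·f(k+1) − (k**2 + 6*k + 9)·f(k) − (1) = 0.
d = 0 from the (2,2,0) case.
Generic f = c0 gives residual -1; -1 = 0 cannot hold, so t_k is not Gosper-summable.

No; the coefficient equations for f are inconsistent.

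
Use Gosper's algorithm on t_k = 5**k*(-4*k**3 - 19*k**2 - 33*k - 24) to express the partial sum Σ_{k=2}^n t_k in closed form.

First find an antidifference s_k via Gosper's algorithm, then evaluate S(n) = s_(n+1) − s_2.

The ratio is 5*(4*k**3 + 31*k**2 + 83*k + 80)/(4*k**3 + 19*k**2 + 33*k + 24).
Factor: A=5; B=1; C=k**3 + 19*k**2/4 + 33*k/4 + 6.
Set up (5)·f(k+1) − (1)·f(k) − (k**3 + 19*k**2/4 + 33*k/4 + 6) = 0.
Degrees (0,0,3) ⇒ d ≤ 3.
Solve for f: f(k) = (k**3 + k**2 + 2*k + 1)/4 (degree 3 ≤ 3).
Then R = B(k−1)f/C = (k**3 + k**2 + 2*k + 1)/(4*k**3 + 19*k**2 + 33*k + 24), so s_k = R(k)·t_k = 5**k*(-k**3 - k**2 - 2*k - 1).
Verify: 5**k*(-4*k**3 - 19*k**2 - 33*k - 24) matches t_k.
Evaluate: s_(n+1) = 5**(n + 1)*(-n**3 - 4*n**2 - 7*n - 5); subtract s_(2) = -425 ⇒ S(n) = -5*5**n*n**3 - 20*5**n*n**2 - 35*5**n*n - 25*5**n + 425.

S(n) = -5*5**n*n**3 - 20*5**n*n**2 - 35*5**n*n - 25*5**n + 425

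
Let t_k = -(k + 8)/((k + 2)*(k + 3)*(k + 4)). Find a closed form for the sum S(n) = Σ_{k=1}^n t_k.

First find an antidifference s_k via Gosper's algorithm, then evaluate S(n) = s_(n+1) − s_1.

t_(k+1)/t_k = (k + 2)*(k + 9)/((k + 5)*(k + 8)).
Normal form (A,B,C) = (k + 2, k + 5, k + 8).
Key eq: (k + 2)·f(k+1) = (k + 4)·f(k) + (k + 8).
Degrees (1,1,1) ⇒ d ≤ 2.
Solve for f: f(k) = k*(5*k + 19)/6 (degree 2 ≤ 2).
Certificate R = B(k−1)f/C = k*(k + 4)*(5*k + 19)/(6*(k + 8)) gives s_k = k*(-5*k - 19)/(6*(k + 2)*(k + 3)).
Check: Δs_k = (-k - 8)/(k**3 + 9*k**2 + 26*k + 24). ✓
Evaluate: s_(n+1) = (-5*n**2 - 29*n - 24)/(6*(n**2 + 7*n + 12)); subtract s_(1) = -1/3 ⇒ S(n) = n*(-n - 5)/(2*(n**2 + 7*n + 12)).

S(n) = n*(-n - 5)/(2*(n**2 + 7*n + 12))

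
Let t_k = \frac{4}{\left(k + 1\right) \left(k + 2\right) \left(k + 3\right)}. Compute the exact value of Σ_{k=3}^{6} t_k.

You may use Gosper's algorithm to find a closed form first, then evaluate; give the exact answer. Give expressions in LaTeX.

The ratio is (k + 1)/(k + 4).
Gosper form: A/B · C(k+1)/C(k) with A=k + 1, B=k + 4, C=1.
Need (k + 1)·f(k+1) − (k + 3)·f(k) = 1.
Degrees (1,1,0) ⇒ d ≤ 2.
Solve for f: f(k) = k*(k + 3)/4 (degree 2 ≤ 2).
Then R = B(k−1)f/C = k*(k + 3)**2/4, so s_k = R(k)·t_k = k*(k + 3)/((k + 1)*(k + 2)).
Verify: 4/(k**3 + 6*k**2 + 11*k + 6) matches t_k.
Evaluate s at k=7 and k=3: 35/36 and 9/10; difference 13/180.

Σ = 13/180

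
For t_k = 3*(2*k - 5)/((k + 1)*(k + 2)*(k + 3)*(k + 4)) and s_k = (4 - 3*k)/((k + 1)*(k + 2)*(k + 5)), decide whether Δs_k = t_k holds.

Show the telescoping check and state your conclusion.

s_(k+1) = (1 - 3*k)/((k + 2)*(k + 3)*(k + 6))
s_(k+1) − s_k = (6*k**2 + 9*k - 67)/(k**5 + 17*k**4 + 107*k**3 + 307*k**2 + 396*k + 180)
(s_(k+1) − s_k) − t_k = 2*(-9*k**2 - 23*k + 91)/(k**6 + 21*k**5 + 175*k**4 + 735*k**3 + 1624*k**2 + 1764*k + 720)

Invalid: residual 2*(-9*k**2 - 23*k + 91)/(k**6 + 21*k**5 + 175*k**4 + 735*k**3 + 1624*k**2 + 1764*k + 720) ≠ 0.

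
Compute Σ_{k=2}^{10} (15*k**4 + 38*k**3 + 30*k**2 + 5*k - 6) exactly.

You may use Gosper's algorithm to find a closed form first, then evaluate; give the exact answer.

The ratio is (15*k**4 + 98*k**3 + 234*k**2 + 239*k + 82)/(15*k**4 + 38*k**3 + 30*k**2 + 5*k - 6).
Normal form (A,B,C) = (1, 1, k**4 + 38*k**3/15 + 2*k**2 + k/3 - 2/5).
f must satisfy (1)·f(k+1) − (1)·f(k) = k**4 + 38*k**3/15 + 2*k**2 + k/3 - 2/5.
Bound: deg f ≤ 5.
Solving with deg f ≤ 5: f(k) = k*(3*k**4 + 2*k**3 - 4*k**2 - 3*k - 4)/15.
R(k) = B(k−1)·f(k)/C(k) = k*(3*k**4 + 2*k**3 - 4*k**2 - 3*k - 4)/(15*k**4 + 38*k**3 + 30*k**2 + 5*k - 6); s_k = R·t_k = k*(3*k**4 + 2*k**3 - 4*k**2 - 3*k - 4).
Verify: 15*k**4 + 38*k**3 + 30*k**2 + 5*k - 6 matches t_k.
Sum = s_(11) − s_(2); s_(11) = 506704, s_(2) = 76 ⇒ 506628.

Σ = 506628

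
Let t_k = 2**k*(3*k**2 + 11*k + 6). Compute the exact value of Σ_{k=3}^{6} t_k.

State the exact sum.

Σ = 17968

r(k) = 2*(3*k**2 + 17*k + 20)/(3*k**2 + 11*k + 6) after simplifying.
A = 2, B = 1, C = k**2 + 11*k/3 + 2.
Set up (2)·f(k+1) − (1)·f(k) − (k**2 + 11*k/3 + 2) = 0.
deg f ≤ 2 (via 0,0,2).
Solve for f: f(k) = (3*k**2 - k + 2)/3 (degree 2 ≤ 2).
Get s_k = R·t_k = 2**k*(3*k**2 - k + 2) with R(k) = B(k−1)f(k)/C(k) = (3*k**2 - k + 2)/((k + 3)*(3*k + 2)).
Verify: 2**k*(3*k**2 + 11*k + 6) matches t_k.
Σ_(k=3)^(6) t_k = s_(7) − s_(3) = 18176 − (208) = 17968.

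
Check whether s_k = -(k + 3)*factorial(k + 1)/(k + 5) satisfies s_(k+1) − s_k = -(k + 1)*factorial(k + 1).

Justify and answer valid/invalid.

Invalid: residual 2*(k**2 + 6*k + 4)*factorial(k + 1)/((k + 5)*(k + 6)) ≠ 0.

s_(k+1) = -(k + 4)*factorial(k + 2)/(k + 6)
s_(k+1) − s_k = -(k**3 + 10*k**2 + 29*k + 22)*factorial(k + 1)/((k + 5)*(k + 6))
(s_(k+1) − s_k) − t_k = 2*(k**2 + 6*k + 4)*factorial(k + 1)/((k + 5)*(k + 6))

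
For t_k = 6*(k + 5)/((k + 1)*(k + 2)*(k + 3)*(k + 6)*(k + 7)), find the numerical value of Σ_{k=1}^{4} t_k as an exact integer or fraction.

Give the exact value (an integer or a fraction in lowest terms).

Compute t_(k+1)/t_k: get (k + 1)*(k + 6)**2/((k + 4)*(k + 5)*(k + 8)).
Normal form (A,B,C) = (k + 1, k + 8, k**3 + 14*k**2 + 65*k + 100).
f must satisfy (k + 1)·f(k+1) − (k + 7)·f(k) = k**3 + 14*k**2 + 65*k + 100.
Degrees (1,1,3) ⇒ d ≤ 6.
A polynomial solution: f(k) = k*(k + 3)*(k + 4)**2*(k + 5)**2/36.
Get s_k = R·t_k = k*(k**2 + 9*k + 20)/(6*(k**3 + 9*k**2 + 20*k + 12)) with R(k) = B(k−1)f(k)/C(k) = k*(k + 3)*(k + 4)*(k + 7)/36.
s_(k+1) − s_k = 6*(k + 5)/(k**5 + 19*k**4 + 131*k**3 + 401*k**2 + 540*k + 252) = t_k.
Σ_(k=1)^(4) t_k = s_(5) − s_(1) = 25/154 − (5/42) = 10/231.

Σ = 10/231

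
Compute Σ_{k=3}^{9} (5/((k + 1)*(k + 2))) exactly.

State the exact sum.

Σ = 35/44

Compute t_(k+1)/t_k: get (k + 1)/(k + 3).
So A=k + 1 and B=k + 3, with C=1.
Set up (k + 1)·f(k+1) − (k + 2)·f(k) − (1) = 0.
Bound: deg f ≤ 1.
A polynomial solution: f(k) = k.
Certificate R = B(k−1)f/C = k*(k + 2) gives s_k = 5*k/(k + 1).
s_(k+1) − s_k = 5/(k**2 + 3*k + 2) = t_k.
Σ_(k=3)^(9) t_k = s_(10) − s_(3) = 50/11 − (15/4) = 35/44.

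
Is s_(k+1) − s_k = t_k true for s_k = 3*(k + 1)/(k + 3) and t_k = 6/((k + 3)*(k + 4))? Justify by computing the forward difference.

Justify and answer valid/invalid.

Valid — Δs_k = t_k.

s_(k+1) = 3*(k + 2)/(k + 4)
s_(k+1) − s_k = 6/(k**2 + 7*k + 12)
(s_(k+1) − s_k) − t_k = 0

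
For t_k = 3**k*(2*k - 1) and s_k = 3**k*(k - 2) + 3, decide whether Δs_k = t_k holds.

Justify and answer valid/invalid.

s_(k+1) = 3*3**k*(k - 1) + 3
s_(k+1) − s_k = 3**k*(2*k - 1)
(s_(k+1) − s_k) − t_k = 0

Valid — Δs_k = t_k.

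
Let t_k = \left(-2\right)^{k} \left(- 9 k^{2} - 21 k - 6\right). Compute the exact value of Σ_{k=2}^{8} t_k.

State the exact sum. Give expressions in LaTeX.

Σ = -137280

r(k) = 2*(-3*k**2 - 13*k - 12)/(3*k**2 + 7*k + 2) after simplifying.
Gosper form: A/B · C(k+1)/C(k) with A=-2, B=1, C=k**2 + 7*k/3 + 2/3.
f must satisfy (-2)·f(k+1) − (1)·f(k) = k**2 + 7*k/3 + 2/3.
Degrees (0,0,2) ⇒ d ≤ 2.
Solve for f: f(k) = -(3*k**2 + 3*k - 2)/9 (degree 2 ≤ 2).
Get s_k = R·t_k = (-2)**k*(3*k**2 + 3*k - 2) with R(k) = B(k−1)f(k)/C(k) = -(3*k**2 + 3*k - 2)/(3*(k + 2)*(3*k + 1)).
Check: Δs_k = (-2)**k*(-9*k**2 - 21*k - 6). ✓
Telescoping: Σ = s_(9) − s_(2) = -137216 − (64) = -137280.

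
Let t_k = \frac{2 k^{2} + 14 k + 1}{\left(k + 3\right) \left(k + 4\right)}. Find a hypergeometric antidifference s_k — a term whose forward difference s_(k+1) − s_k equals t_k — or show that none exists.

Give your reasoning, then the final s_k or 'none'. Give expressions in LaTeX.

s_k = \frac{k \left(6 k - 5\right)}{3 \left(k + 3\right)}

The ratio is (k + 3)*(14*k + 2*(k + 1)**2 + 15)/((k + 5)*(2*k**2 + 14*k + 1)).
Normal form (A,B,C) = (k + 3, k + 5, k**2 + 7*k + 1/2).
Need (k + 3)·f(k+1) − (k + 4)·f(k) = k**2 + 7*k + 1/2.
d = 2 from the (1,1,2) case.
Match coefficients ⇒ f(k) = k*(6*k - 5)/6.
So s_k = (B(k−1)f/C)·t_k = (k*(k + 4)*(6*k - 5)/(3*(2*k**2 + 14*k + 1)))·t_k = k*(6*k - 5)/(3*(k + 3)).
Check: Δs_k = (2*k**2 + 14*k + 1)/(k**2 + 7*k + 12). ✓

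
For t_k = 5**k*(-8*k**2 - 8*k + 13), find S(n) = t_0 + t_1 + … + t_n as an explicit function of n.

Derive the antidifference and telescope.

t_(k+1)/t_k = 5*(8*k**2 + 24*k + 3)/(8*k**2 + 8*k - 13).
So A=5 and B=1, with C=k**2 + k - 13/8.
Set up (5)·f(k+1) − (1)·f(k) − (k**2 + k - 13/8) = 0.
Bound: deg f ≤ 2.
A polynomial solution: f(k) = (k - 2)*(2*k + 1)/8.
So s_k = (B(k−1)f/C)·t_k = ((k - 2)*(2*k + 1)/(8*k**2 + 8*k - 13))·t_k = 5**k*(-2*k**2 + 3*k + 2).
s_(k+1) − s_k = 5**k*(-8*k**2 - 8*k + 13) = t_k.
Σ_(k=0)^n t_k = s_(n+1) − s_(0) = (5**(n + 1)*(-2*n**2 - n + 3)) − (2), i.e. -10*5**n*n**2 - 5*5**n*n + 15*5**n - 2.

S(n) = -10*5**n*n**2 - 5*5**n*n + 15*5**n - 2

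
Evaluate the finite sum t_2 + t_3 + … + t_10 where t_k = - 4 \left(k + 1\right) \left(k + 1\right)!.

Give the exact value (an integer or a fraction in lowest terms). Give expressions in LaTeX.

Σ = -1916006376

Compute t_(k+1)/t_k: get (k + 2)**2/(k + 1).
A = k + 2, B = 1, C = k + 1.
Key eq: (k + 2)·f(k+1) = (1)·f(k) + (k + 1).
d = 0 from the (1,0,1) case.
Solve for f: f(k) = 1 (degree 0 ≤ 0).
So s_k = (B(k−1)f/C)·t_k = (1/(k + 1))·t_k = -4*factorial(k + 1).
Check: Δs_k = -4*(k + 1)*factorial(k + 1). ✓
Sum = s_(11) − s_(2); s_(11) = -1916006400, s_(2) = -24 ⇒ -1916006376.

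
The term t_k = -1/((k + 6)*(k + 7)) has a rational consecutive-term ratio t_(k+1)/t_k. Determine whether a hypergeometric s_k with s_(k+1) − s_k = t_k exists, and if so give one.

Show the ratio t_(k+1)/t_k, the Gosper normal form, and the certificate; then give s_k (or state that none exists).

s_k = -k/(6*k + 36)

r(k) = (k + 6)/(k + 8) after simplifying.
A = k + 6, B = k + 8, C = 1.
Need (k + 6)·f(k+1) − (k + 7)·f(k) = 1.
d = 1 from the (1,1,0) case.
Solving with deg f ≤ 1: f(k) = k/6.
R(k) = B(k−1)·f(k)/C(k) = k*(k + 7)/6; s_k = R·t_k = -k/(6*k + 36).
Δs = -1/(k**2 + 13*k + 42), as required.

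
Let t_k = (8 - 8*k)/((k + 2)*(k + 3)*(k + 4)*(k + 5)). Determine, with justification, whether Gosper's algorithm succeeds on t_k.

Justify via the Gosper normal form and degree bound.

Yes. s_k = 4*k/((k + 2)*(k + 3)*(k + 4)).

Step 1: r(k) = k*(k + 2)/((k - 1)*(k + 6)).
A = k + 2, B = k + 6, C = k - 1.
Key eq: (k + 2)·f(k+1) = (k + 5)·f(k) + (k - 1).
Bound: deg f ≤ 3.
Solve for f: f(k) = -k/2 (degree 1 ≤ 3).
Get s_k = R·t_k = 4*k/((k + 2)*(k + 3)*(k + 4)) with R(k) = B(k−1)f(k)/C(k) = -k*(k + 5)/(2*(k - 1)).
Δs = 8*(1 - k)/(k**4 + 14*k**3 + 71*k**2 + 154*k + 120), as required.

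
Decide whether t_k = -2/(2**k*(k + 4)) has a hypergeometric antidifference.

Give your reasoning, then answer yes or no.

Ratio r(k) = (k + 4)/(2*(k + 5)).
Normal form (A,B,C) = (k/2 + 2, k + 5, 1).
Need (k/2 + 2)·f(k+1) − (k + 4)·f(k) = 1.
Bound: deg f ≤ -1.
Bound -1 < 0, so the key equation has no polynomial solution.

No — negative degree bound, so no certificate f.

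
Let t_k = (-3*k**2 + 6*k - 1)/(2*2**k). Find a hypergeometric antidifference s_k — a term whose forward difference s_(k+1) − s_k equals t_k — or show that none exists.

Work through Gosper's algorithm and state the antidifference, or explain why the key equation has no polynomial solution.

Ratio r(k) = (3*k**2 - 2)/(2*(3*k**2 - 6*k + 1)).
Take A(k)=1/2, B(k)=1, C(k)=k**2 - 2*k + 1/3.
Need (1/2)·f(k+1) − (1)·f(k) = k**2 - 2*k + 1/3.
From deg A=0, deg B=0, deg C=2: d=2.
Coefficient equations give f(k) = -2*(3*k**2 + 4)/3.
So s_k = (B(k−1)f/C)·t_k = (-2*(3*k**2 + 4)/(3*k**2 - 6*k + 1))·t_k = (3*k**2 + 4)/2**k.
s_(k+1) − s_k = (-3*k**2 + 6*k - 1)/(2*2**k) = t_k.

s_k = (3*k**2 + 4)/2**k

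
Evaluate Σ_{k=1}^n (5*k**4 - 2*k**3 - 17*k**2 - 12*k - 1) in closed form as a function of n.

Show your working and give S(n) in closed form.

Compute t_(k+1)/t_k: get (5*k**4 + 18*k**3 + 7*k**2 - 32*k - 27)/(5*k**4 - 2*k**3 - 17*k**2 - 12*k - 1).
A = 1, B = 1, C = k**4 - 2*k**3/5 - 17*k**2/5 - 12*k/5 - 1/5.
Solve (1)·f(k+1) − (1)·f(k) = k**4 - 2*k**3/5 - 17*k**2/5 - 12*k/5 - 1/5.
From deg A=0, deg B=0, deg C=4: d=5.
Solving with deg f ≤ 5: f(k) = k*(k**4 - 3*k**3 - 3*k**2 + 2*k + 2)/5.
R(k) = B(k−1)·f(k)/C(k) = k*(k**4 - 3*k**3 - 3*k**2 + 2*k + 2)/(5*k**4 - 2*k**3 - 17*k**2 - 12*k - 1); s_k = R·t_k = k*(k**4 - 3*k**3 - 3*k**2 + 2*k + 2).
Verify: 5*k**4 - 2*k**3 - 17*k**2 - 12*k - 1 matches t_k.
s_(n+1) = n**5 + 2*n**4 - 5*n**3 - 15*n**2 - 10*n - 1 and s_(1) = -1, so S(n) = n*(n**4 + 2*n**3 - 5*n**2 - 15*n - 10).

S(n) = n*(n**4 + 2*n**3 - 5*n**2 - 15*n - 10)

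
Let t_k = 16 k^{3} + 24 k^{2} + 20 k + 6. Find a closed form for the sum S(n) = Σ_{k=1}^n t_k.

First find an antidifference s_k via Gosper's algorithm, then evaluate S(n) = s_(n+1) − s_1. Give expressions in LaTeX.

S(n) = 2 n \left(2 n^{3} + 8 n^{2} + 13 n + 10\right)

The ratio is (8*k**3 + 36*k**2 + 58*k + 33)/(8*k**3 + 12*k**2 + 10*k + 3).
Normal form (A,B,C) = (1, 1, k**3 + 3*k**2/2 + 5*k/4 + 3/8).
Need (1)·f(k+1) − (1)·f(k) = k**3 + 3*k**2/2 + 5*k/4 + 3/8.
From deg A=0, deg B=0, deg C=3: d=4.
Solving with deg f ≤ 4: f(k) = k**2*(2*k**2 + 1)/8.
So s_k = (B(k−1)f/C)·t_k = (k**2*(2*k**2 + 1)/((2*k + 1)*(4*k**2 + 4*k + 3)))·t_k = k**2*(4*k**2 + 2).
Check: Δs_k = 16*k**3 + 24*k**2 + 20*k + 6. ✓
Telescope: S(n) = s_(n+1) − s_(1) = 4*n**4 + 16*n**3 + 26*n**2 + 20*n + 6 − (6) = 2*n*(2*n**3 + 8*n**2 + 13*n + 10).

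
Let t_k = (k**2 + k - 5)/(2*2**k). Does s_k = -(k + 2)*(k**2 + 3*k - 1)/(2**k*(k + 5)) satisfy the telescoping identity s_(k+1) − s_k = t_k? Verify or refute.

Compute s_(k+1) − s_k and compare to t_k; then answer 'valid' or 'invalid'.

Invalid: residual 3*(-k**3 - 8*k**2 - 6*k + 27)/(2*2**k*(k**2 + 11*k + 30)) ≠ 0.

s_(k+1) = -(k + 3)*(3*k + (k + 1)**2 + 2)/(2*2**k*(k + 6))
s_(k+1) − s_k = (k**4 + 9*k**3 + 12*k**2 - 43*k - 69)/(2*2**k*(k**2 + 11*k + 30))
(s_(k+1) − s_k) − t_k = 3*(-k**3 - 8*k**2 - 6*k + 27)/(2*2**k*(k**2 + 11*k + 30))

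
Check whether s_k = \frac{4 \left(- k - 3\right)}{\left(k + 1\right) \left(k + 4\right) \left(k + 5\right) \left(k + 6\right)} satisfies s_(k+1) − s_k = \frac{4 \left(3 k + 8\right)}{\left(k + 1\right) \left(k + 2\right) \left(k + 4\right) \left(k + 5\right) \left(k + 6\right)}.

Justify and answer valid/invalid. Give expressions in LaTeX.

s_(k+1) = 4*(-k - 4)/((k + 2)*(k + 5)*(k + 6)*(k + 7))
s_(k+1) − s_k = 4*(3*k**2 + 17*k + 26)/(k**6 + 25*k**5 + 247*k**4 + 1219*k**3 + 3112*k**2 + 3796*k + 1680)
(s_(k+1) − s_k) − t_k = 24*(-2*k - 5)/(k**6 + 25*k**5 + 247*k**4 + 1219*k**3 + 3112*k**2 + 3796*k + 1680)

Invalid: residual \frac{24 \left(- 2 k - 5\right)}{k^{6} + 25 k^{5} + 247 k^{4} + 1219 k^{3} + 3112 k^{2} + 3796 k + 1680} ≠ 0.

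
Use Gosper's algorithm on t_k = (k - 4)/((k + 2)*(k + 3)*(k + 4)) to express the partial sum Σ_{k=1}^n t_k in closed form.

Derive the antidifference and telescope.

S(n) = -n/(n**2 + 7*n + 12)

t_(k+1)/t_k = (k - 3)*(k + 2)/((k - 4)*(k + 5)).
Normal form (A,B,C) = (k + 2, k + 5, k - 4).
Key eq: (k + 2)·f(k+1) = (k + 4)·f(k) + (k - 4).
d = 2 from the (1,1,1) case.
Solving with deg f ≤ 2: f(k) = -k*(k + 11)/6.
Then R = B(k−1)f/C = -k*(k + 4)*(k + 11)/(6*(k - 4)), so s_k = R(k)·t_k = k*(-k - 11)/(6*(k + 2)*(k + 3)).
s_(k+1) − s_k = (k - 4)/(k**3 + 9*k**2 + 26*k + 24) = t_k.
Telescope: S(n) = s_(n+1) − s_(1) = (-n**2 - 13*n - 12)/(6*(n**2 + 7*n + 12)) − (-1/6) = -n/(n**2 + 7*n + 12).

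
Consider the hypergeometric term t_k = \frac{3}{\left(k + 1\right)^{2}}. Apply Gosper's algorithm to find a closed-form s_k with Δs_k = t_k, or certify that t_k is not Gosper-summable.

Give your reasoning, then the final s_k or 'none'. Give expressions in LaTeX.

Compute t_(k+1)/t_k: get (k + 1)**2/(k + 2)**2.
A = k**2 + 2*k + 1, B = k**2 + 4*k + 4, C = 1.
f must satisfy (k**2 + 2*k + 1)·f(k+1) − (k**2 + 2*k + 1)·f(k) = 1.
Bound: deg f ≤ 0.
Put f(k) = c0: A·f(k+1) − B(k−1)·f(k) − C = -1; need -1 = 0 — inconsistent ⇒ no f, not summable.

not Gosper-summable; s_k does not exist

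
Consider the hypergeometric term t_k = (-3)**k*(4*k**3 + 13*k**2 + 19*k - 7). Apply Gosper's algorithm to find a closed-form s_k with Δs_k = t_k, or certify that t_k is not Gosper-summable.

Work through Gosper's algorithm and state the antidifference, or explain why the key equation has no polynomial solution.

s_k = (-3)**k*(-k**3 - k**2 - k + 4)

The ratio is 3*(-4*k**3 - 25*k**2 - 57*k - 29)/(4*k**3 + 13*k**2 + 19*k - 7).
Take A(k)=-3, B(k)=1, C(k)=k**3 + 13*k**2/4 + 19*k/4 - 7/4.
Solve (-3)·f(k+1) − (1)·f(k) = k**3 + 13*k**2/4 + 19*k/4 - 7/4.
deg f ≤ 3 (via 0,0,3).
Coefficient equations give f(k) = -(k**3 + k**2 + k - 4)/4.
So s_k = (B(k−1)f/C)·t_k = (-(k**3 + k**2 + k - 4)/(4*k**3 + 13*k**2 + 19*k - 7))·t_k = (-3)**k*(-k**3 - k**2 - k + 4).
s_(k+1) − s_k = (-3)**k*(4*k**3 + 13*k**2 + 19*k - 7) = t_k.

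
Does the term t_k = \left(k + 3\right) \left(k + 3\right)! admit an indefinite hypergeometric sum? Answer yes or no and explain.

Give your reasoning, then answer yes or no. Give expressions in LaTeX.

t_(k+1)/t_k = (k + 4)**2/(k + 3).
Take A(k)=k + 4, B(k)=1, C(k)=k + 3.
Set up (k + 4)·f(k+1) − (1)·f(k) − (k + 3) = 0.
deg f ≤ 0 (via 1,0,1).
Solve for f: f(k) = 1 (degree 0 ≤ 0).
So s_k = (B(k−1)f/C)·t_k = (1/(k + 3))·t_k = factorial(k + 3).
Verify: (k + 3)*factorial(k + 3) matches t_k.

Yes. s_k = \left(k + 3\right)!.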